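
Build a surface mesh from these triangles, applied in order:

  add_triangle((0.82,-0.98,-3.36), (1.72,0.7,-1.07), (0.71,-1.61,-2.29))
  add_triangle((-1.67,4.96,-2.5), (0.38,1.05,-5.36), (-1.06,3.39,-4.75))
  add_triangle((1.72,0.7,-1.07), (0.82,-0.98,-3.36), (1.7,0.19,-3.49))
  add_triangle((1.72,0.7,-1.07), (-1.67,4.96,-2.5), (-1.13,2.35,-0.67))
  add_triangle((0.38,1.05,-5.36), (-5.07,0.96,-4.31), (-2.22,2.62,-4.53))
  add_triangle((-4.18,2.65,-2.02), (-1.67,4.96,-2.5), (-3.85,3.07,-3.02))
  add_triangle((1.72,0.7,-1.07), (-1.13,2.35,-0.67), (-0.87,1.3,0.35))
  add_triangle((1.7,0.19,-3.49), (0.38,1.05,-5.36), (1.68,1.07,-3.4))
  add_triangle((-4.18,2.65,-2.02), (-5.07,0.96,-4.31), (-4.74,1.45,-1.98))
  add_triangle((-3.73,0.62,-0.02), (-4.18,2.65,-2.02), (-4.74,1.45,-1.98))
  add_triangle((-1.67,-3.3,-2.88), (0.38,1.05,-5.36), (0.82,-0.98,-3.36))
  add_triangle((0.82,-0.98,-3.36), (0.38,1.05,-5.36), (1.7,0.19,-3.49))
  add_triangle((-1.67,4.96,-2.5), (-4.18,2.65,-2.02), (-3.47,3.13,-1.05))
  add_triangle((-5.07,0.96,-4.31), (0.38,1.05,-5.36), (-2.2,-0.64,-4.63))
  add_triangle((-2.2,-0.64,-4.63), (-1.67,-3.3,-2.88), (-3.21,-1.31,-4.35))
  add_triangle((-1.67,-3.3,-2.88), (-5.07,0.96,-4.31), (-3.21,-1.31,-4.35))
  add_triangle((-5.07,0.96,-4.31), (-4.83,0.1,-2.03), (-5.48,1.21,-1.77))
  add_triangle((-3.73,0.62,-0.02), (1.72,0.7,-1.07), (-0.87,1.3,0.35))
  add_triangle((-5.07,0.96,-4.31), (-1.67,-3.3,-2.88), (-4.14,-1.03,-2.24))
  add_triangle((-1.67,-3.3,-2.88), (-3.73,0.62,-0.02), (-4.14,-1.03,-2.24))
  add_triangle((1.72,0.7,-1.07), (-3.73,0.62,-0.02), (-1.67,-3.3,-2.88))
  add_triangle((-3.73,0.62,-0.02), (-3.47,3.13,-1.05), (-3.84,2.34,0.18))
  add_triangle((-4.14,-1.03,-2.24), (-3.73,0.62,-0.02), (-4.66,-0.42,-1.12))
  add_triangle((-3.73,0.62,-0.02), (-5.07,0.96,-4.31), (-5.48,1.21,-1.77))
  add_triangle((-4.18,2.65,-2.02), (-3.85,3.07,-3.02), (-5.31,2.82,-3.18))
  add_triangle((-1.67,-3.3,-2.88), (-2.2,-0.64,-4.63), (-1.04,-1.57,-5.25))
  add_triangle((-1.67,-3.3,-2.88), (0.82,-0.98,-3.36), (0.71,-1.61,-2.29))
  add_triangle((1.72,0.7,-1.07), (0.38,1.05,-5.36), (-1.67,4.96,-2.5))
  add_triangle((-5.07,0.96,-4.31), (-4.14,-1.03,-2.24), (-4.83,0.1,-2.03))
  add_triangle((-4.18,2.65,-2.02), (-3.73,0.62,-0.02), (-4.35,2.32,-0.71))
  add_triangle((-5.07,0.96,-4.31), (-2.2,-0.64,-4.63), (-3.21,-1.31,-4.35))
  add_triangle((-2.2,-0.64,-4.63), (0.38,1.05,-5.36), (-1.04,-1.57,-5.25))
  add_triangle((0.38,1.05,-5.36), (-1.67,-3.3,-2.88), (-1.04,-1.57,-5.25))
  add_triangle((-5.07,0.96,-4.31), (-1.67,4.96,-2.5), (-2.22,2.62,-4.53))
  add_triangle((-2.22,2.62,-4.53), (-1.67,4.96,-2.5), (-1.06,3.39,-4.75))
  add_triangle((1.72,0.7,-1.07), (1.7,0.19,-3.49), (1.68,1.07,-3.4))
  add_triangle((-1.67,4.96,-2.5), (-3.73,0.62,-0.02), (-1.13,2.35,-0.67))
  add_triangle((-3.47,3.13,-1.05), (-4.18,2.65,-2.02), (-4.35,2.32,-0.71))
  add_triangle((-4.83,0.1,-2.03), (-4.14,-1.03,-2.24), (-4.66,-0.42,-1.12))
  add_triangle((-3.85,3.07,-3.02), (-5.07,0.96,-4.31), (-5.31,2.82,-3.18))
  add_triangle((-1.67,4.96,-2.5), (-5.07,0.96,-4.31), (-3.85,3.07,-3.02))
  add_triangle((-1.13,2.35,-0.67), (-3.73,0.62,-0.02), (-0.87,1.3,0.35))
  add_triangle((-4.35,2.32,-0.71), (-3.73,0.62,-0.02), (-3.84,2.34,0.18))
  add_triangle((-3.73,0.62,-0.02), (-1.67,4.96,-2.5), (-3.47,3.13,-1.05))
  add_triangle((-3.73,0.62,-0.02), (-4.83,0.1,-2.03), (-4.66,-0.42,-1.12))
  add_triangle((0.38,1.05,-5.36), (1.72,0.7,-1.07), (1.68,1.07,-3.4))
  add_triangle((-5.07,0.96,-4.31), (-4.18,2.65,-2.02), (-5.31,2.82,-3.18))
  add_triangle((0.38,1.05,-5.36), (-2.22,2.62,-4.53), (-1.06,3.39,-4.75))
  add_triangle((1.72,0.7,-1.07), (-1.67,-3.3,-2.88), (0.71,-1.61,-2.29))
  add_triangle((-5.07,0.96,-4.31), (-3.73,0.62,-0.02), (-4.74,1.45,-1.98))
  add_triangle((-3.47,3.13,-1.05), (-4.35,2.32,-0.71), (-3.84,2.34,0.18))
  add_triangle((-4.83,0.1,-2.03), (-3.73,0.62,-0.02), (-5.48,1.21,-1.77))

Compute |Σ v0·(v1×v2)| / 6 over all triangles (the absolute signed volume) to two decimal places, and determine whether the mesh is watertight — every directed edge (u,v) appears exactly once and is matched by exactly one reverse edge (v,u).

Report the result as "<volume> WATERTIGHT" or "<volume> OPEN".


Per-triangle v0·(v1×v2)/6:
  t1: +0.8553
  t2: +1.5192
  t3: +0.5061
  t4: +0.6309
  t5: +8.0576
  t6: +2.4092
  t7: +0.4970
  t8: +1.1588
  t9: +2.5027
  t10: +1.5535
  t11: +4.7511
  t12: +1.8692
  t13: +2.8008
  t14: +7.6902
  t15: +2.3947
  t16: +2.5873
  t17: +2.2905
  t18: -0.9925
  t19: +6.1478
  t20: +1.8659
  t21: -4.1599
  t22: -1.4095
  t23: -0.4774
  t24: -0.6695
  t25: +0.7105
  t26: +3.4537
  t27: +1.4600
  t28: +7.3750
  t29: +2.3013
  t30: +1.1485
  t31: +3.0250
  t32: +3.9171
  t33: +0.5244
  t34: +8.3623
  t35: +3.5796
  t36: +0.6081
  t37: +1.4157
  t38: +1.0933
  t39: +0.9610
  t40: +2.2512
  t41: +3.1294
  t42: +0.9536
  t43: +0.9256
  t44: -0.9516
  t45: +1.0099
  t46: +0.0371
  t47: +0.2562
  t48: +3.4214
  t49: -0.7449
  t50: +1.6204
  t51: +0.8507
  t52: +1.1332
Σ = +98.2066 → |volume| = 98.21

Directed edges: 156 total, each appears once with its reverse present → watertight.

98.21 WATERTIGHT


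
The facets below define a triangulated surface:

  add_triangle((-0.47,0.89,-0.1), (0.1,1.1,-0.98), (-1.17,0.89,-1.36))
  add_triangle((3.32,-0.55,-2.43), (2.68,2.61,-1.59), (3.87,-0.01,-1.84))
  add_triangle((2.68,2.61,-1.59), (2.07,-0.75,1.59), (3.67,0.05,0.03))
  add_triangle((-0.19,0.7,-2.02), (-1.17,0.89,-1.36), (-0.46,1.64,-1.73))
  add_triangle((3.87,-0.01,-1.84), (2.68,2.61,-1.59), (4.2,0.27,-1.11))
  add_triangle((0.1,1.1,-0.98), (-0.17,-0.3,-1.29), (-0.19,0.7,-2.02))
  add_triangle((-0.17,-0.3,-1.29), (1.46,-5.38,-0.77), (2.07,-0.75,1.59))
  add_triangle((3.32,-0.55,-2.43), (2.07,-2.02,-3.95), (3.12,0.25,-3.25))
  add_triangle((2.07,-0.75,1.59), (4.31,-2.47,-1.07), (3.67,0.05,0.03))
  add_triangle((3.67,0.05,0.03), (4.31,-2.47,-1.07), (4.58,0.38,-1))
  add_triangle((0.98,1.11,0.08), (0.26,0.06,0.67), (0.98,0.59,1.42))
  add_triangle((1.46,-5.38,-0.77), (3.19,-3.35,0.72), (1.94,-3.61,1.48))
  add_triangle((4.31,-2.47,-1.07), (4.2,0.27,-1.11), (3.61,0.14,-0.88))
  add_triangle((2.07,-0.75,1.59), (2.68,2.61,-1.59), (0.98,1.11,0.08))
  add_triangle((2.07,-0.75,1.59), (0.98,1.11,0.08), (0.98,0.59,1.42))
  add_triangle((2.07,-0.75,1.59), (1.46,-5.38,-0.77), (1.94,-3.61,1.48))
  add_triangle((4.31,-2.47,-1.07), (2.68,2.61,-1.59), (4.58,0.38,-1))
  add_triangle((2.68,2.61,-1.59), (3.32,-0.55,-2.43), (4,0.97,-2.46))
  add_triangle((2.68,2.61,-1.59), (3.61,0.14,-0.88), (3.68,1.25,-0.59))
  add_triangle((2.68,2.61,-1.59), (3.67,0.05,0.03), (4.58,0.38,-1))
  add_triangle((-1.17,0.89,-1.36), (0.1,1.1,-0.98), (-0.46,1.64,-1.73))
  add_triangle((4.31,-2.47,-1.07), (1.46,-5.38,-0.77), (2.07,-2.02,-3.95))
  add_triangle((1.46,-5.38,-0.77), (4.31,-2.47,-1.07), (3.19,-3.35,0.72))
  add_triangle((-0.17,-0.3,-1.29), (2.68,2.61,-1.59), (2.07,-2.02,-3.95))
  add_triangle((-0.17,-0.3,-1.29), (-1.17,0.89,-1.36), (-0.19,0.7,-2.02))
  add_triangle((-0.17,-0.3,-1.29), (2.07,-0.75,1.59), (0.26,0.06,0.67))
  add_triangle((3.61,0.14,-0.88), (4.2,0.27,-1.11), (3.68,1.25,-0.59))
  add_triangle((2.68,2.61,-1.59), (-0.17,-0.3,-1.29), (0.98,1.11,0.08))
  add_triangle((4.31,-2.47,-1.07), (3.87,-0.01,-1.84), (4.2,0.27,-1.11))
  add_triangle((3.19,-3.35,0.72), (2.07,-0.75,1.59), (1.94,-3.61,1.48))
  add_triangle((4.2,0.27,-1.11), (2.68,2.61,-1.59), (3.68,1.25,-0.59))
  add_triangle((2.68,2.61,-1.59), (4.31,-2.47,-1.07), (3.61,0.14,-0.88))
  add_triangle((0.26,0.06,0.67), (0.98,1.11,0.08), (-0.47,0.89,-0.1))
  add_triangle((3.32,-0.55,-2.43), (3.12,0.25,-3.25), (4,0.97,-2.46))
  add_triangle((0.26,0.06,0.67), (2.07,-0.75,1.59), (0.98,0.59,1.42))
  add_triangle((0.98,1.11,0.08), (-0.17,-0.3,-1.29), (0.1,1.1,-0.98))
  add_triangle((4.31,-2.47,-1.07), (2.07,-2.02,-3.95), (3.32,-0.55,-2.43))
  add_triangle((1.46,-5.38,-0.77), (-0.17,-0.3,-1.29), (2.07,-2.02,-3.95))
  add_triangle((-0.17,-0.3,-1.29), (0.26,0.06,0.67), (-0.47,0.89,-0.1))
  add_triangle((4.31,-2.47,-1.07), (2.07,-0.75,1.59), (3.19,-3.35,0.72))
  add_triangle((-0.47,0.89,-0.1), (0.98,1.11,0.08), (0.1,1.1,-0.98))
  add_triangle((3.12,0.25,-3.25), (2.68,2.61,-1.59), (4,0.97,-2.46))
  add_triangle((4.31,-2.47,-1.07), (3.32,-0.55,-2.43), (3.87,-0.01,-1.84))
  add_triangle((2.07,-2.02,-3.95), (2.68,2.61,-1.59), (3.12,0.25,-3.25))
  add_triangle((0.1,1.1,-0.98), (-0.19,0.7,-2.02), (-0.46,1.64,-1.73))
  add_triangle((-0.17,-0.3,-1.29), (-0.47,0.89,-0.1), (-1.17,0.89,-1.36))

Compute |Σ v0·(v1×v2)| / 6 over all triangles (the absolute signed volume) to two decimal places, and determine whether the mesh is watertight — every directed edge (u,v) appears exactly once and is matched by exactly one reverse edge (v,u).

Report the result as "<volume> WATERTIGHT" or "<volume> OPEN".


Per-triangle v0·(v1×v2)/6:
  t1: +0.2162
  t2: +1.5475
  t3: +1.7089
  t4: +0.3231
  t5: +1.5542
  t6: +0.0359
  t7: -1.7044
  t8: +1.9300
  t9: +2.9592
  t10: +1.8194
  t11: +0.0038
  t12: +3.0507
  t13: +0.1380
  t14: +1.0130
  t15: +0.5566
  t16: -1.8801
  t17: +2.4039
  t18: -0.4547
  t19: -1.0870
  t20: +1.3199
  t21: -0.0017
  t22: +10.9700
  t23: +5.3799
  t24: +2.3439
  t25: +0.2689
  t26: -0.0030
  t27: +0.0772
  t28: +0.0569
  t29: +1.5840
  t30: +1.7277
  t31: +1.2783
  t32: -1.5154
  t33: +0.1484
  t34: +1.0715
  t35: +0.1178
  t36: +0.2230
  t37: +4.3004
  t38: +2.5270
  t39: -0.0243
  t40: +2.7738
  t41: +0.2196
  t42: +1.7199
  t43: +1.6924
  t44: +0.8683
  t45: +0.1434
  t46: -0.0761
Σ = +53.3261 → |volume| = 53.33

Directed edges: 138 total, each appears once with its reverse present → watertight.

53.33 WATERTIGHT


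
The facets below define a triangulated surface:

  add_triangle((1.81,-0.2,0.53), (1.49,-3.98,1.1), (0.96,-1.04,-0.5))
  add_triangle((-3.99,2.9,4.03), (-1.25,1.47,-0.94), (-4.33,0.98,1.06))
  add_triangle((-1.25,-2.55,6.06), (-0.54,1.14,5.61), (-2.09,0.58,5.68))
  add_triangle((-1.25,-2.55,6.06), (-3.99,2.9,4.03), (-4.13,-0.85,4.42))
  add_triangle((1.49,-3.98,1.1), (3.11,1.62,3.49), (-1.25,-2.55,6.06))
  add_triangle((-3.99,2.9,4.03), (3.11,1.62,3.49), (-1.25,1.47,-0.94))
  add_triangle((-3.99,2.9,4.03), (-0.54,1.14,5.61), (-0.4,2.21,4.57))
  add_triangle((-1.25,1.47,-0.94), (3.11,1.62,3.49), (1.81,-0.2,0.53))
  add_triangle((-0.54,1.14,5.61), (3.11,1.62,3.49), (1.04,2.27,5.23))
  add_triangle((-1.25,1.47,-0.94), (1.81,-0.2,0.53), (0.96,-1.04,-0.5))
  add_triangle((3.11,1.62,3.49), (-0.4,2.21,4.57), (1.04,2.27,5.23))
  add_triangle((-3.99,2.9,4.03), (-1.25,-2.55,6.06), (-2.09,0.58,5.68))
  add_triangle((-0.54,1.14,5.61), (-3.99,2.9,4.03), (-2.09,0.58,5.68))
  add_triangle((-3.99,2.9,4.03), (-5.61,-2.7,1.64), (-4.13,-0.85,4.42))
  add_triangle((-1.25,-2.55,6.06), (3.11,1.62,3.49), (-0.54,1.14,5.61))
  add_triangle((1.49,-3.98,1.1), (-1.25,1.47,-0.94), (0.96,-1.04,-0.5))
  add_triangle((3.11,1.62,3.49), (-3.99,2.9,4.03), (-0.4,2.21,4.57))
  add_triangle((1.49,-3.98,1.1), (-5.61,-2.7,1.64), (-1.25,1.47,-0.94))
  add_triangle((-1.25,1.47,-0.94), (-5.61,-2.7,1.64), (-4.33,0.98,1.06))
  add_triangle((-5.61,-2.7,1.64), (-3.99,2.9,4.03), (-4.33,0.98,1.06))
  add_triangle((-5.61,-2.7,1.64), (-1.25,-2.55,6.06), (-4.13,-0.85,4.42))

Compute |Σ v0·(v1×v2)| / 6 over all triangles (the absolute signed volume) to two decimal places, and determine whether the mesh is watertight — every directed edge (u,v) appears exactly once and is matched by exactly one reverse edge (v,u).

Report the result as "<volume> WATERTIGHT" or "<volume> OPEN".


Per-triangle v0·(v1×v2)/6:
  t1: +1.0860
  t2: +4.4113
  t3: +5.0985
  t4: +11.7166
  t5: +18.9607
  t6: +8.1595
  t7: +4.3931
  t8: +1.3763
  t9: +2.5752
  t10: +0.4755
  t11: +0.5970
  t12: +5.2127
  t13: +4.9368
  t14: +11.4333
  t15: +11.6159
  t16: +0.5675
  t17: +2.2867
  t18: +2.7588
  t19: +3.3411
  t20: +9.1312
  t21: +11.9103
Σ = +122.0440 → |volume| = 122.04

Directed edges: 63 total; 9 unmatched, e.g. (1.81,-0.2,0.53)→(1.49,-3.98,1.1) → open.

122.04 OPEN


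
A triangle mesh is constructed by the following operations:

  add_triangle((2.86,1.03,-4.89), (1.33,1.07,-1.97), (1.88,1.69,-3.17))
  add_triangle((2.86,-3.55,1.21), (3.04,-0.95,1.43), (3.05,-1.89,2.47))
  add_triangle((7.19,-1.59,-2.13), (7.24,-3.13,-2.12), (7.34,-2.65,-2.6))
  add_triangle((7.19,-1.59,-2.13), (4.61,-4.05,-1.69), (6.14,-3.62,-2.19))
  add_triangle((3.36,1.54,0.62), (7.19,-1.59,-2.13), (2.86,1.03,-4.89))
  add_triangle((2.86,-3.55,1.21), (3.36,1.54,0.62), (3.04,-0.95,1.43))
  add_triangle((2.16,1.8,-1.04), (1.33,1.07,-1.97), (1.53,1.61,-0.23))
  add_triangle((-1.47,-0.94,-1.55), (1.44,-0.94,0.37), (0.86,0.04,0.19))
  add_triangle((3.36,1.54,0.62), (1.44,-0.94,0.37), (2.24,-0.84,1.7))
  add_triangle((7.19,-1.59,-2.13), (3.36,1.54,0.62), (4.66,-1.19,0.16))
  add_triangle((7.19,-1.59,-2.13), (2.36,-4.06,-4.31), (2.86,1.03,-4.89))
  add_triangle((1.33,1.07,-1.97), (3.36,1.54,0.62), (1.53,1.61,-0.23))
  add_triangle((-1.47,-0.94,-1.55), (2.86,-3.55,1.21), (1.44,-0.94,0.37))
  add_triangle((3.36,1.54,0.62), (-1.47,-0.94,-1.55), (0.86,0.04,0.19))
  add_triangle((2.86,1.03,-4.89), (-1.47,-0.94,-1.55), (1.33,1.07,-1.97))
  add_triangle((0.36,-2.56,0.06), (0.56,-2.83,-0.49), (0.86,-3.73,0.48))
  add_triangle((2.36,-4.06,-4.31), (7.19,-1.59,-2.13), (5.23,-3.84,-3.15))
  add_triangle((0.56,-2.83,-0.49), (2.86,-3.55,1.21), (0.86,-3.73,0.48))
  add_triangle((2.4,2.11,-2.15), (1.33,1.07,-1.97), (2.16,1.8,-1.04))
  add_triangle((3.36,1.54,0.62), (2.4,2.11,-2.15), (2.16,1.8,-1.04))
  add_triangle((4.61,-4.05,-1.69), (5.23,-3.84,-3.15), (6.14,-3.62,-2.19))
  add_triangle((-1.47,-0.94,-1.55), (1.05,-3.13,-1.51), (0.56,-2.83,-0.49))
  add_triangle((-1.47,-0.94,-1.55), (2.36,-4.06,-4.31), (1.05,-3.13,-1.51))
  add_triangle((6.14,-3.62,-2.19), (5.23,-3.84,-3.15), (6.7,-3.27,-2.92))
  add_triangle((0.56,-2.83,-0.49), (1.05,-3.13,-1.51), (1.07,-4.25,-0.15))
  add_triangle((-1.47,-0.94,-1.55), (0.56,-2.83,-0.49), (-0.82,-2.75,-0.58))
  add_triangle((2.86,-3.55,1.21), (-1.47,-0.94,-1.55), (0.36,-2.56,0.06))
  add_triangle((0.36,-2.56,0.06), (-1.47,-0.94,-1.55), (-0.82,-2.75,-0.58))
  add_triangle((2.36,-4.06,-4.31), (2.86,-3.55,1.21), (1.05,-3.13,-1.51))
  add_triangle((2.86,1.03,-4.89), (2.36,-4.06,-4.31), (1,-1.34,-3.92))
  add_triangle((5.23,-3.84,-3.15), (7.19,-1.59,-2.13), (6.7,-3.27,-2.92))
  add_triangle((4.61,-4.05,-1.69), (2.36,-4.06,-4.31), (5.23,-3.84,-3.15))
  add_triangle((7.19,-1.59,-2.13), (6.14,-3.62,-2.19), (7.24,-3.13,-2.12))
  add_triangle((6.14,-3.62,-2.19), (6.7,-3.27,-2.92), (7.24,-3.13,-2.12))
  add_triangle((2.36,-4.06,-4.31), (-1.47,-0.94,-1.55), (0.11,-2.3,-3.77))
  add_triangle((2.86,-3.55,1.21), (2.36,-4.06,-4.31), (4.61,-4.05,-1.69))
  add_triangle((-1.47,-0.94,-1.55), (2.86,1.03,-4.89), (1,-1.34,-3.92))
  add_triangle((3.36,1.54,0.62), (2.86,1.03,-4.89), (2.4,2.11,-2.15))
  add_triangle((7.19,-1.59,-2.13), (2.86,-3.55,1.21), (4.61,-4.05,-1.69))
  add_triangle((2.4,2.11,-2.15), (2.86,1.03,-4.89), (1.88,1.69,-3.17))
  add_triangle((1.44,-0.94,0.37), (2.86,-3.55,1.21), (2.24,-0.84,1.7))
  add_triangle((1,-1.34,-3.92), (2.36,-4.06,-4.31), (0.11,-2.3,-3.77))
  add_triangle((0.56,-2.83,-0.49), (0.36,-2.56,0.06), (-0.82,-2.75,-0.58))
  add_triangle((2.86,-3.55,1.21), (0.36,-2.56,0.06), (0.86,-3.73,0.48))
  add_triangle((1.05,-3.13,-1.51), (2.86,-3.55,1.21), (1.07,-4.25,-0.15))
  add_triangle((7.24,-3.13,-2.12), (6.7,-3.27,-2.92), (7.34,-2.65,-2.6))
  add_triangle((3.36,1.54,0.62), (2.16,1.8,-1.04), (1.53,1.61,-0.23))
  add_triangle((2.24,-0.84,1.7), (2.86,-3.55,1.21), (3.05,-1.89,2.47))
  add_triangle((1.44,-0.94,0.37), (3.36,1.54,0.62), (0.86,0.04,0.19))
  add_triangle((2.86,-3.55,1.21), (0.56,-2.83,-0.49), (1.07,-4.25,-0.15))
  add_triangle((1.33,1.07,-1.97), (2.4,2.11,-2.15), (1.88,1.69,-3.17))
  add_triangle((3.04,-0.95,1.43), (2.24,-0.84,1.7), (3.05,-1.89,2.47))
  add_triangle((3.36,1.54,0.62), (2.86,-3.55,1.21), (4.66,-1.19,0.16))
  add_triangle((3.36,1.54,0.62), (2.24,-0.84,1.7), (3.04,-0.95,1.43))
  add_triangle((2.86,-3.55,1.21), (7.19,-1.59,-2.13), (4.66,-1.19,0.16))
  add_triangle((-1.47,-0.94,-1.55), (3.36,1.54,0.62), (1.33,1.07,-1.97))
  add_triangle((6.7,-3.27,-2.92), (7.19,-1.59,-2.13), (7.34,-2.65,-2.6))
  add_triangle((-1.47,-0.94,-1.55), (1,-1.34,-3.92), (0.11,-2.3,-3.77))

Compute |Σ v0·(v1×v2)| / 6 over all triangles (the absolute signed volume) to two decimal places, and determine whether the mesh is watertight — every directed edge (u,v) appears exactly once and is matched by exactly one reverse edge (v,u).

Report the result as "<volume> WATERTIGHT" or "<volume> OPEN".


108.87 WATERTIGHT

Per-triangle v0·(v1×v2)/6:
  t1: -0.1343
  t2: +1.4576
  t3: +0.8102
  t4: +0.4684
  t5: +14.2784
  t6: +1.4703
  t7: +0.1534
  t8: -0.1833
  t9: -1.0438
  t10: +4.5233
  t11: +24.3340
  t12: -0.9953
  t13: -0.6901
  t14: -0.2583
  t15: +1.0852
  t16: +0.1068
  t17: +4.8248
  t18: +1.0408
  t19: -0.0664
  t20: +0.3625
  t21: +1.7157
  t22: +1.0379
  t23: +2.7608
  t24: +1.3046
  t25: +0.2236
  t26: +0.8115
  t27: -0.8132
  t28: -0.3688
  t29: +3.5690
  t30: +4.9500
  t31: +0.4231
  t32: +3.8791
  t33: -0.7471
  t34: +0.9396
  t35: +1.3541
  t36: +6.1932
  t37: +2.8604
  t38: +3.4720
  t39: +8.6050
  t40: +0.9168
  t41: -0.5252
  t42: +2.2722
  t43: +0.3310
  t44: -0.2341
  t45: +2.1970
  t46: +0.8080
  t47: +0.4997
  t48: -0.4112
  t49: +0.0074
  t50: -0.3991
  t51: -0.0706
  t52: +0.2334
  t53: +3.1758
  t54: +0.7800
  t55: +4.9927
  t56: -0.6600
  t57: +0.2387
  t58: +1.0042
Σ = +108.8712 → |volume| = 108.87

Directed edges: 174 total, each appears once with its reverse present → watertight.


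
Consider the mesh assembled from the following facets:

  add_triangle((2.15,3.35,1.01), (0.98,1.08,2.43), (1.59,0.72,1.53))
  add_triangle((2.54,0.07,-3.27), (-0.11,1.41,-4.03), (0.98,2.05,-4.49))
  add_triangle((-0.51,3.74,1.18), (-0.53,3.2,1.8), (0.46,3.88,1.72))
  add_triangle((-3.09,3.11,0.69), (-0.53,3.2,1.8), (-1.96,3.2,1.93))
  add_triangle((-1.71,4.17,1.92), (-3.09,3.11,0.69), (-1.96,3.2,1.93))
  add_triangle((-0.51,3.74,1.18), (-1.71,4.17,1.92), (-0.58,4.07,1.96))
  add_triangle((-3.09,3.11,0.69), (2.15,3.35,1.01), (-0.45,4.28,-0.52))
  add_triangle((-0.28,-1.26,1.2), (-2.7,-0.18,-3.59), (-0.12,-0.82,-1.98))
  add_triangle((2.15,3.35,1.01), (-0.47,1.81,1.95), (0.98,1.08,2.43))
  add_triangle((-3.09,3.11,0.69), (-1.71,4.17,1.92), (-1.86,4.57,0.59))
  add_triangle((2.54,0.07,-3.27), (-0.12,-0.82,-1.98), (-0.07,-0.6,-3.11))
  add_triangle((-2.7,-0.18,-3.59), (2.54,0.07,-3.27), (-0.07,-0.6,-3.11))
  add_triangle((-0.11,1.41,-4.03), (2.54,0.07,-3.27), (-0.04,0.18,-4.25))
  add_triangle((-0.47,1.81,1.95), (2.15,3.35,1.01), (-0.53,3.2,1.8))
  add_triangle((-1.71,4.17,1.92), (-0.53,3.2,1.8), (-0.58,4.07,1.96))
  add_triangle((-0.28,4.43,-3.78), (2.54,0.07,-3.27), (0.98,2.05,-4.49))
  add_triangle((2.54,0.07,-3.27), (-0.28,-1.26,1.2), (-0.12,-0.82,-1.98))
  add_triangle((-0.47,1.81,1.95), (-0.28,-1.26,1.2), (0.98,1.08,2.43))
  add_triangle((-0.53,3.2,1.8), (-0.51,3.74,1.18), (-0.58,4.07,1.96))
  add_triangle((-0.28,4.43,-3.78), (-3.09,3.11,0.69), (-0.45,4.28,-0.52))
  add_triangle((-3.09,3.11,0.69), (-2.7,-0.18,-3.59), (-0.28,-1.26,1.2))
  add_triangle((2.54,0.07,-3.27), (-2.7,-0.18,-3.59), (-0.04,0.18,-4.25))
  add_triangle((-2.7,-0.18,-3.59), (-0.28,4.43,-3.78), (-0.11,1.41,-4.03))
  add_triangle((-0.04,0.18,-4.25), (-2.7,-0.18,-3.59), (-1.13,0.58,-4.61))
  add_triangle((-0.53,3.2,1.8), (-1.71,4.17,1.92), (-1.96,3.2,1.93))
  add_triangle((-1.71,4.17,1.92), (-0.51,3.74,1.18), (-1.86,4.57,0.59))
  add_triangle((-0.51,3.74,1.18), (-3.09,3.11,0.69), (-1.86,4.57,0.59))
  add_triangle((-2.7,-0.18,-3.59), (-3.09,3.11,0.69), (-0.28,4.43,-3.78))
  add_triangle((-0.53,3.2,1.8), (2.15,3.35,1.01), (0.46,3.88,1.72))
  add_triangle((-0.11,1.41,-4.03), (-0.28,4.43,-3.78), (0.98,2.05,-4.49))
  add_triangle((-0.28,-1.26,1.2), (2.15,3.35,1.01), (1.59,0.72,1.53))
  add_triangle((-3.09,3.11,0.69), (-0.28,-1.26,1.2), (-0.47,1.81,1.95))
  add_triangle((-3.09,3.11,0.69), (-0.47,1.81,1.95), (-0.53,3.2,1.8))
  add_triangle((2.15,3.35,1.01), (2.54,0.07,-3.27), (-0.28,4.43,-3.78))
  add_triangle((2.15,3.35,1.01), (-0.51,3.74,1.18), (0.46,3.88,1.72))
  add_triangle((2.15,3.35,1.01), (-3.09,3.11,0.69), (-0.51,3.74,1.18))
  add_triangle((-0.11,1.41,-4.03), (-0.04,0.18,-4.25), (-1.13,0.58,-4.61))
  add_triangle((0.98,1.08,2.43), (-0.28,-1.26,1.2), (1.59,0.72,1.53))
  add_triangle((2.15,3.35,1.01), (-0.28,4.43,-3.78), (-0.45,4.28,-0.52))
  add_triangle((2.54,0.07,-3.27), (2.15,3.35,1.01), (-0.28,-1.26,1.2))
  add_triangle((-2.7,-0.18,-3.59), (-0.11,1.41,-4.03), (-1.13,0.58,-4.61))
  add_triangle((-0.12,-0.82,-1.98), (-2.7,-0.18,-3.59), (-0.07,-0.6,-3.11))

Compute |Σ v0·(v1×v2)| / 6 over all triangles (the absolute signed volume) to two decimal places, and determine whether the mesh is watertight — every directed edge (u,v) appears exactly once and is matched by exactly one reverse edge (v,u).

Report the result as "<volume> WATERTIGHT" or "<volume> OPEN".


90.63 WATERTIGHT

Per-triangle v0·(v1×v2)/6:
  t1: +1.1150
  t2: +1.6414
  t3: +0.5162
  t4: -0.9865
  t5: +0.9099
  t6: +0.4714
  t7: +4.6989
  t8: +1.5914
  t9: +2.1420
  t10: +1.9169
  t11: +0.5660
  t12: +1.6459
  t13: +2.2533
  t14: +1.2649
  t15: +0.2004
  t16: +2.5190
  t17: +1.4218
  t18: +1.2044
  t19: -0.0271
  t20: +6.2479
  t21: +5.0267
  t22: +0.7340
  t23: +5.6014
  t24: +0.9822
  t25: +0.3953
  t26: +1.0720
  t27: -1.1911
  t28: +14.6912
  t29: +0.1530
  t30: +2.3581
  t31: -0.6074
  t32: +2.2482
  t33: +1.3759
  t34: +12.8653
  t35: +0.8346
  t36: +0.5512
  t37: +0.9342
  t38: +0.6943
  t39: +5.9741
  t40: +3.1723
  t41: +0.8367
  t42: +0.6147
Σ = +90.6302 → |volume| = 90.63

Directed edges: 126 total, each appears once with its reverse present → watertight.


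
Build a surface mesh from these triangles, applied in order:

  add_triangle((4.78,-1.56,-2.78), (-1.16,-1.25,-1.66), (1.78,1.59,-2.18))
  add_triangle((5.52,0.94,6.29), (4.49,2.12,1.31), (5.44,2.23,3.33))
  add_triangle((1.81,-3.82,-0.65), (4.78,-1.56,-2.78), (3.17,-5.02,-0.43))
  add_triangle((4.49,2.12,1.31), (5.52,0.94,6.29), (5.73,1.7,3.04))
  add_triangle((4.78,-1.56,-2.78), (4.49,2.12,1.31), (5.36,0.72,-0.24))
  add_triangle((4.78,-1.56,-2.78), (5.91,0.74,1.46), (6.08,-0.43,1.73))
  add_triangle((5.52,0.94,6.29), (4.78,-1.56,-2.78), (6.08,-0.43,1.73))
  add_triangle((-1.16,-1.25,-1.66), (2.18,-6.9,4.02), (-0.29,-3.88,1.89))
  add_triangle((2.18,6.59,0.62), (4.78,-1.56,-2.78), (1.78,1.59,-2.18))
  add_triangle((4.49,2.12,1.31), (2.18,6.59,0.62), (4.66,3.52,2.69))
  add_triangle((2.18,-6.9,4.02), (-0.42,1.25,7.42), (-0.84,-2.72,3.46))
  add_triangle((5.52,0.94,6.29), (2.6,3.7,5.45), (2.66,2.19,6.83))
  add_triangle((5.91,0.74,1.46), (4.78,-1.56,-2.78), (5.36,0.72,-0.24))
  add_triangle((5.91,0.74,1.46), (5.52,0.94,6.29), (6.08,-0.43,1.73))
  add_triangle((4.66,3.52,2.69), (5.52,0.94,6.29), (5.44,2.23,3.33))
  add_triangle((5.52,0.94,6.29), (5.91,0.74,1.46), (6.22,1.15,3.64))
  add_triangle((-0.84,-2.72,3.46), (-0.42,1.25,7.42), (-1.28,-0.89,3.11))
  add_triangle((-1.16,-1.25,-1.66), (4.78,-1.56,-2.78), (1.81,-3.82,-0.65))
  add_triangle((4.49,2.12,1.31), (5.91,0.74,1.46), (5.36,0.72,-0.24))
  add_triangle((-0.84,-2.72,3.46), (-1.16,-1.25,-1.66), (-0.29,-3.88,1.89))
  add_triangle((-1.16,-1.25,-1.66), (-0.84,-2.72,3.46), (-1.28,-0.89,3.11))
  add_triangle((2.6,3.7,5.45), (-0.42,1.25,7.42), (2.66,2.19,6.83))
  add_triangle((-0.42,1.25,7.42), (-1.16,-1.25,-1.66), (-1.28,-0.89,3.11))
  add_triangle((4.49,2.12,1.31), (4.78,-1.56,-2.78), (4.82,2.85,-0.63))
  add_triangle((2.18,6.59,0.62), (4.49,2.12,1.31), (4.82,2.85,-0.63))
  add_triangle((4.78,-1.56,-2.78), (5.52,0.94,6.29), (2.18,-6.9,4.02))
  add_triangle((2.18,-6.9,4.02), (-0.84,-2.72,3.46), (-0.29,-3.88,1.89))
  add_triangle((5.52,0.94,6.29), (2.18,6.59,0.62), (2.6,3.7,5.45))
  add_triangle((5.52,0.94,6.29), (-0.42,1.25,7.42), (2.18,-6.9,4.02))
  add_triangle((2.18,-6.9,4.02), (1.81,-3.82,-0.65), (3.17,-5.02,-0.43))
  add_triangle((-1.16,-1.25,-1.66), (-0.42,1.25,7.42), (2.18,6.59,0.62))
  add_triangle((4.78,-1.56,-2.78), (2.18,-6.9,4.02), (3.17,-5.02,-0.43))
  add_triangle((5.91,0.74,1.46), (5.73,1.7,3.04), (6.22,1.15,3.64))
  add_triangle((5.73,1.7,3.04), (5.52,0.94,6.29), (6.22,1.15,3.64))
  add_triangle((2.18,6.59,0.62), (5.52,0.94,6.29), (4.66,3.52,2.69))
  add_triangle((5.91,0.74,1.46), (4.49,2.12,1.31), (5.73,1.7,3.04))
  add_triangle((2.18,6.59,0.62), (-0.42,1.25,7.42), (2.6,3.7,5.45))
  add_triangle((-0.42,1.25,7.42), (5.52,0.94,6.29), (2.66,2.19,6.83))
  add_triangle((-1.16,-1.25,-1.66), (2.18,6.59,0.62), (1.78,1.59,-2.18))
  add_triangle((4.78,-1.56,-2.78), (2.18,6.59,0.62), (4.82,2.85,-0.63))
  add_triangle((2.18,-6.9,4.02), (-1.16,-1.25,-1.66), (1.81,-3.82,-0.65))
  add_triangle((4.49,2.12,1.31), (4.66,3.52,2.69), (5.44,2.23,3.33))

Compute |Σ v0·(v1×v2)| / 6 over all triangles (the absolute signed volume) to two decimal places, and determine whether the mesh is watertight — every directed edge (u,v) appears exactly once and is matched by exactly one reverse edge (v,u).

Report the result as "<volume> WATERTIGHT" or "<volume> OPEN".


329.81 WATERTIGHT

Per-triangle v0·(v1×v2)/6:
  t1: +5.5230
  t2: +0.9877
  t3: +2.3583
  t4: +1.8149
  t5: +0.5045
  t6: +5.1325
  t7: +0.2622
  t8: +3.5007
  t9: +9.9240
  t10: +5.5520
  t11: +15.8698
  t12: +7.4093
  t13: +3.5162
  t14: +5.8365
  t15: +4.0537
  t16: +1.2856
  t17: +3.3829
  t18: +6.5287
  t19: +2.4097
  t20: +2.4068
  t21: +2.1749
  t22: +6.7426
  t23: +0.8679
  t24: +7.6101
  t25: +8.4666
  t26: +58.3878
  t27: +3.9932
  t28: +19.8167
  t29: +54.7052
  t30: +2.9113
  t31: +7.3992
  t32: +9.8198
  t33: +1.4418
  t34: +2.0057
  t35: +10.3142
  t36: +2.2983
  t37: +15.7070
  t38: +8.0037
  t39: +4.0344
  t40: +5.9892
  t41: +6.7984
  t42: +2.0583
Σ = +329.8053 → |volume| = 329.81

Directed edges: 126 total, each appears once with its reverse present → watertight.


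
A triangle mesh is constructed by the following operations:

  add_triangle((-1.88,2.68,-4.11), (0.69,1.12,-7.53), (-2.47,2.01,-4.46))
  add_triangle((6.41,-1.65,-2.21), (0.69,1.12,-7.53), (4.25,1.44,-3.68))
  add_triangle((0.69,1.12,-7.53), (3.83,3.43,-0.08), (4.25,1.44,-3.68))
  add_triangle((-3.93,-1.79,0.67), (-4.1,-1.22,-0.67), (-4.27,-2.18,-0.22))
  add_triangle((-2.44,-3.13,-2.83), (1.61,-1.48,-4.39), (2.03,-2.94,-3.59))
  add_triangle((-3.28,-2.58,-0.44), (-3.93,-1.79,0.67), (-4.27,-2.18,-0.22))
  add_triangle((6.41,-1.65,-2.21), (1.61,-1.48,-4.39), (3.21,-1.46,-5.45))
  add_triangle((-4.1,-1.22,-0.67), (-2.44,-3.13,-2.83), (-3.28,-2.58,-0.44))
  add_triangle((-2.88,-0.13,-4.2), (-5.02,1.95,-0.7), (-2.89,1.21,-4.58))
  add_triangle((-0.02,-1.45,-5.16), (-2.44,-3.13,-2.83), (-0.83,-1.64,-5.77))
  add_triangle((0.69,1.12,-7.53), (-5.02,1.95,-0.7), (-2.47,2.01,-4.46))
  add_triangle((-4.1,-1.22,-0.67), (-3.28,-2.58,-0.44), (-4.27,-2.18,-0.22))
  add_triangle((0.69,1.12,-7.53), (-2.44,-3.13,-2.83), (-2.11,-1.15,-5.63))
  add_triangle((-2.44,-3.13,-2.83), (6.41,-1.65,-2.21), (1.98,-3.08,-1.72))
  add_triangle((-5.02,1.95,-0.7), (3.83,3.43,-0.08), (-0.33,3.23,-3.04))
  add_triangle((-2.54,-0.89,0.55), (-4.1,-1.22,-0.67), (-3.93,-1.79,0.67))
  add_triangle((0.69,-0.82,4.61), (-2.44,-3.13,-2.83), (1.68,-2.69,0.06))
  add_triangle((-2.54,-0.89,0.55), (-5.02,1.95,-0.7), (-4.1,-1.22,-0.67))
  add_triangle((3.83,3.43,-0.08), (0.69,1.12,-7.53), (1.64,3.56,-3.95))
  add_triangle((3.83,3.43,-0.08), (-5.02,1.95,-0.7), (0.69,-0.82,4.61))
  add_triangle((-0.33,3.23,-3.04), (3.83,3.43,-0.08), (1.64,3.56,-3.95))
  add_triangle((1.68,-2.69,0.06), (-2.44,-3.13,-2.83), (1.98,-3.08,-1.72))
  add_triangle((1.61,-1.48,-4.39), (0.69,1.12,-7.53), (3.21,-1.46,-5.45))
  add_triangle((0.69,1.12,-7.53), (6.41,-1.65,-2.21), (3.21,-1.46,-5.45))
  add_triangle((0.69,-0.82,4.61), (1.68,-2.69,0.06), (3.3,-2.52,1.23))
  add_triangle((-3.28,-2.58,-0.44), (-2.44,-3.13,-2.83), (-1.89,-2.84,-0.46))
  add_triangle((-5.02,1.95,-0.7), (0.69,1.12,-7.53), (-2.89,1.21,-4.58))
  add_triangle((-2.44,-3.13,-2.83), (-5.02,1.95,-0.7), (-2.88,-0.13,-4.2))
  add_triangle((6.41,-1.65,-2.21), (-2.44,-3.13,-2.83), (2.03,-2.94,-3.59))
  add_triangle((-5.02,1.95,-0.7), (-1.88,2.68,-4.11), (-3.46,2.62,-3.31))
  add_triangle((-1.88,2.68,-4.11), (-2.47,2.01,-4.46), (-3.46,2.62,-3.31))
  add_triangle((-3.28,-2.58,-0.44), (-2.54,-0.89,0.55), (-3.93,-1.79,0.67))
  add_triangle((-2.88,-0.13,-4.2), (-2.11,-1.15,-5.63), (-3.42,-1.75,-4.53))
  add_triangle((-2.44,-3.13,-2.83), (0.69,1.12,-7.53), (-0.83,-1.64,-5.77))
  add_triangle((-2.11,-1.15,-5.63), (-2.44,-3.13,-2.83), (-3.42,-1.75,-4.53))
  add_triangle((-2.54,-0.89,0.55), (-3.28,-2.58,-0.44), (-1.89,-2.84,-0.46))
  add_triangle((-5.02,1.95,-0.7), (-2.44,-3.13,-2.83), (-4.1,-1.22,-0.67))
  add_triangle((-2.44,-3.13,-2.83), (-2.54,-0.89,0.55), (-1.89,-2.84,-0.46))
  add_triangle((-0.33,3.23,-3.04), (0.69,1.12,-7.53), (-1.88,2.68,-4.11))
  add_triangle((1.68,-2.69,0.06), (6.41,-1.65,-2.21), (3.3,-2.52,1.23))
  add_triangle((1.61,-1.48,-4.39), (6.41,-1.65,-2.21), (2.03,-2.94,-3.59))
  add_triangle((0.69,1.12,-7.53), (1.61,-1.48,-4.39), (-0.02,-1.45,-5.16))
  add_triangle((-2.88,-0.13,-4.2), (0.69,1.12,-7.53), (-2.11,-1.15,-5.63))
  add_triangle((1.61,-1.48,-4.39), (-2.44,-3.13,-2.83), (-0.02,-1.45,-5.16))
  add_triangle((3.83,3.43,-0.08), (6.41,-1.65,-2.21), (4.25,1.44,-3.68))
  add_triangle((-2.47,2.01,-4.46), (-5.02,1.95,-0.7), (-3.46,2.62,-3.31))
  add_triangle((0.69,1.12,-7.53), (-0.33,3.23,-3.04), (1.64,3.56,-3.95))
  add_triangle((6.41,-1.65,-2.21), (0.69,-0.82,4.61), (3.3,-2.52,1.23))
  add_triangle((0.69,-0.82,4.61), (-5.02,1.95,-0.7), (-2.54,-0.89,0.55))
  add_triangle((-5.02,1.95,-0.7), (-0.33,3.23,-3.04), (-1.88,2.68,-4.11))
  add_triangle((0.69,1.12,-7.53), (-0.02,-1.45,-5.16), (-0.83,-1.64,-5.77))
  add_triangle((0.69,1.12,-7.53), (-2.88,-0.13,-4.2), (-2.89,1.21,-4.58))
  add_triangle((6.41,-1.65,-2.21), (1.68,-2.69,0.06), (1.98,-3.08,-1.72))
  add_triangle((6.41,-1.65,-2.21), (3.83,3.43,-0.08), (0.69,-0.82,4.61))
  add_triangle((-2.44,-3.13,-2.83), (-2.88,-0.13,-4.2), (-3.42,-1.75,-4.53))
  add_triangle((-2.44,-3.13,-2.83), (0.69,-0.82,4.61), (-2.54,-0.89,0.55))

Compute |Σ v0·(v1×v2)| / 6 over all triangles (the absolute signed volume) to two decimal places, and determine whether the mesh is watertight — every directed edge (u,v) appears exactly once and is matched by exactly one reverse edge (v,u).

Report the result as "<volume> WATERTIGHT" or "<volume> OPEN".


Per-triangle v0·(v1×v2)/6:
  t1: +3.6599
  t2: +16.6706
  t3: +12.5023
  t4: +0.6128
  t5: +5.5372
  t6: +0.5205
  t7: +2.3480
  t8: +2.8225
  t9: +4.6417
  t10: +1.5828
  t11: +1.9236
  t12: +0.4640
  t13: +4.9695
  t14: +5.9163
  t15: +10.7252
  t16: +0.2889
  t17: +8.8159
  t18: +2.2821
  t19: +8.7779
  t20: +18.2885
  t21: +4.7449
  t22: +3.5977
  t23: +3.8143
  t24: +10.9579
  t25: +3.4599
  t26: +1.7149
  t27: +4.2932
  t28: +10.3581
  t29: +2.1219
  t30: +0.5046
  t31: +1.3333
  t32: -0.0915
  t33: +2.1869
  t34: +2.4081
  t35: +3.0566
  t36: +0.5339
  t37: +5.5237
  t38: -2.2589
  t39: +6.2870
  t40: +4.5698
  t41: +6.6142
  t42: +4.6803
  t43: +5.6560
  t44: +3.7815
  t45: +13.8064
  t46: +1.9084
  t47: +6.7257
  t48: +7.0271
  t49: +6.6697
  t50: +5.1019
  t51: +2.2361
  t52: +5.3014
  t53: +4.2572
  t54: +23.7219
  t55: -0.1053
  t56: +6.0933
Σ = +285.9424 → |volume| = 285.94

Directed edges: 168 total, each appears once with its reverse present → watertight.

285.94 WATERTIGHT


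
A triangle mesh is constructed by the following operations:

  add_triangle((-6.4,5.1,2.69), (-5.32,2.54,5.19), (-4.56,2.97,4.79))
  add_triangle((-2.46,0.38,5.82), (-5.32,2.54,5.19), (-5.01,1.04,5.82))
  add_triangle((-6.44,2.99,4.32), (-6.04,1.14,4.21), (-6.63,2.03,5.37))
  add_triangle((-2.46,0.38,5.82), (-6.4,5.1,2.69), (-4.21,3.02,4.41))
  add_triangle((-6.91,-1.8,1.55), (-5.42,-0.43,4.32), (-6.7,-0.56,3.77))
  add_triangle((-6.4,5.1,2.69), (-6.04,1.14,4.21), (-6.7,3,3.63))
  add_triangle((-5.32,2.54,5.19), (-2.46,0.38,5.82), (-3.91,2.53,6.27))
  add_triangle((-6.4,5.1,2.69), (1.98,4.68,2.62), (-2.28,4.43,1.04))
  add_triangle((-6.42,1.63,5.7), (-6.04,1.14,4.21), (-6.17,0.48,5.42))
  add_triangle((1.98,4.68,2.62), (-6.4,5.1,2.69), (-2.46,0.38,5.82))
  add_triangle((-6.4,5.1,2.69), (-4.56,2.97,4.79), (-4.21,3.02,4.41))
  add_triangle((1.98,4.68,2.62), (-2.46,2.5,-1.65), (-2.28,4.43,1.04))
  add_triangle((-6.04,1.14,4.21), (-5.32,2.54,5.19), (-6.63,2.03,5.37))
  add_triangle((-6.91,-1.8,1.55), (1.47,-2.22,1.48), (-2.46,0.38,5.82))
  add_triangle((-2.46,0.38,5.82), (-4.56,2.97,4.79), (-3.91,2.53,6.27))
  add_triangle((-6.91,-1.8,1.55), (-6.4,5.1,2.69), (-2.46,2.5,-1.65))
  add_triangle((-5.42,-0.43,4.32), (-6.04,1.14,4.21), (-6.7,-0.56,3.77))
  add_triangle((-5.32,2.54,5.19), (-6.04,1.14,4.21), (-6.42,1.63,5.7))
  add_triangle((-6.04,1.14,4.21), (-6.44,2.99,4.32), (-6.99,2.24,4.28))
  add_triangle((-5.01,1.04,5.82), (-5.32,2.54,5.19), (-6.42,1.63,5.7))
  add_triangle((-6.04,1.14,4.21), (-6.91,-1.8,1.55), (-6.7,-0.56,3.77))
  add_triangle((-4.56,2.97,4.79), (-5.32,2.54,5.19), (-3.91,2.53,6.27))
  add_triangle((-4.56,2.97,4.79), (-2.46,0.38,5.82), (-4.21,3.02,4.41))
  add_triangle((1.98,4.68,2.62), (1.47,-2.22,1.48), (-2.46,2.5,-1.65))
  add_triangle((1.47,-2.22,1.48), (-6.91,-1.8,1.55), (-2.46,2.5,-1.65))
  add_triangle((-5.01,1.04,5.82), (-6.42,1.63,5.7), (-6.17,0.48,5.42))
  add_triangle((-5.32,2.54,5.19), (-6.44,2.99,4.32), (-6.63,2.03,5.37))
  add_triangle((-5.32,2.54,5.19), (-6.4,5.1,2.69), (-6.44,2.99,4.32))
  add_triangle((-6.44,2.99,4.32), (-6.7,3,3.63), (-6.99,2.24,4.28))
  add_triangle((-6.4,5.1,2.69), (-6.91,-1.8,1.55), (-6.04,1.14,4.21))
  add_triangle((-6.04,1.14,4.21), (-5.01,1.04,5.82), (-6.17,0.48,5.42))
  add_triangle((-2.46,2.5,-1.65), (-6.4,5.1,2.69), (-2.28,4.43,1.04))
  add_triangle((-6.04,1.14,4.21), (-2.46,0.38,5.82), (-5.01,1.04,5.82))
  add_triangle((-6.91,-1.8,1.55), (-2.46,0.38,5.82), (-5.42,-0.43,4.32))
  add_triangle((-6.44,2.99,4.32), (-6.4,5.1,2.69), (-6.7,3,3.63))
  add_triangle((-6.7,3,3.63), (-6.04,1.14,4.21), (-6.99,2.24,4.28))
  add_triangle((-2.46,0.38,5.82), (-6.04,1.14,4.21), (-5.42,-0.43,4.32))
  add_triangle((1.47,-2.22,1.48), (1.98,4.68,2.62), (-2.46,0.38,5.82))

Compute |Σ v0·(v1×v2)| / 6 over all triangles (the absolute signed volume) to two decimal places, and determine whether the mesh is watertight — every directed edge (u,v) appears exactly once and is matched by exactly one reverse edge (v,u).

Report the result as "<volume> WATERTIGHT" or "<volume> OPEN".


171.76 WATERTIGHT

Per-triangle v0·(v1×v2)/6:
  t1: +3.1171
  t2: +3.4431
  t3: +1.4698
  t4: -2.7416
  t5: +1.6739
  t6: -0.9810
  t7: +3.7410
  t8: +9.0772
  t9: +1.3156
  t10: +37.7660
  t11: +0.8432
  t12: +5.9303
  t13: +0.0038
  t14: +17.9200
  t15: -1.9681
  t16: +21.6972
  t17: +2.3122
  t18: +1.2703
  t19: +0.9014
  t20: +1.8616
  t21: +3.1870
  t22: +1.5255
  t23: +0.6721
  t24: -1.7401
  t25: +0.0542
  t26: +1.6093
  t27: +1.8934
  t28: +3.8246
  t29: +0.8842
  t30: +18.3318
  t31: -1.7106
  t32: +7.5281
  t33: +0.5877
  t34: +2.3078
  t35: +2.1654
  t36: -0.0706
  t37: +5.9587
  t38: +16.1032
Σ = +171.7648 → |volume| = 171.76

Directed edges: 114 total, each appears once with its reverse present → watertight.


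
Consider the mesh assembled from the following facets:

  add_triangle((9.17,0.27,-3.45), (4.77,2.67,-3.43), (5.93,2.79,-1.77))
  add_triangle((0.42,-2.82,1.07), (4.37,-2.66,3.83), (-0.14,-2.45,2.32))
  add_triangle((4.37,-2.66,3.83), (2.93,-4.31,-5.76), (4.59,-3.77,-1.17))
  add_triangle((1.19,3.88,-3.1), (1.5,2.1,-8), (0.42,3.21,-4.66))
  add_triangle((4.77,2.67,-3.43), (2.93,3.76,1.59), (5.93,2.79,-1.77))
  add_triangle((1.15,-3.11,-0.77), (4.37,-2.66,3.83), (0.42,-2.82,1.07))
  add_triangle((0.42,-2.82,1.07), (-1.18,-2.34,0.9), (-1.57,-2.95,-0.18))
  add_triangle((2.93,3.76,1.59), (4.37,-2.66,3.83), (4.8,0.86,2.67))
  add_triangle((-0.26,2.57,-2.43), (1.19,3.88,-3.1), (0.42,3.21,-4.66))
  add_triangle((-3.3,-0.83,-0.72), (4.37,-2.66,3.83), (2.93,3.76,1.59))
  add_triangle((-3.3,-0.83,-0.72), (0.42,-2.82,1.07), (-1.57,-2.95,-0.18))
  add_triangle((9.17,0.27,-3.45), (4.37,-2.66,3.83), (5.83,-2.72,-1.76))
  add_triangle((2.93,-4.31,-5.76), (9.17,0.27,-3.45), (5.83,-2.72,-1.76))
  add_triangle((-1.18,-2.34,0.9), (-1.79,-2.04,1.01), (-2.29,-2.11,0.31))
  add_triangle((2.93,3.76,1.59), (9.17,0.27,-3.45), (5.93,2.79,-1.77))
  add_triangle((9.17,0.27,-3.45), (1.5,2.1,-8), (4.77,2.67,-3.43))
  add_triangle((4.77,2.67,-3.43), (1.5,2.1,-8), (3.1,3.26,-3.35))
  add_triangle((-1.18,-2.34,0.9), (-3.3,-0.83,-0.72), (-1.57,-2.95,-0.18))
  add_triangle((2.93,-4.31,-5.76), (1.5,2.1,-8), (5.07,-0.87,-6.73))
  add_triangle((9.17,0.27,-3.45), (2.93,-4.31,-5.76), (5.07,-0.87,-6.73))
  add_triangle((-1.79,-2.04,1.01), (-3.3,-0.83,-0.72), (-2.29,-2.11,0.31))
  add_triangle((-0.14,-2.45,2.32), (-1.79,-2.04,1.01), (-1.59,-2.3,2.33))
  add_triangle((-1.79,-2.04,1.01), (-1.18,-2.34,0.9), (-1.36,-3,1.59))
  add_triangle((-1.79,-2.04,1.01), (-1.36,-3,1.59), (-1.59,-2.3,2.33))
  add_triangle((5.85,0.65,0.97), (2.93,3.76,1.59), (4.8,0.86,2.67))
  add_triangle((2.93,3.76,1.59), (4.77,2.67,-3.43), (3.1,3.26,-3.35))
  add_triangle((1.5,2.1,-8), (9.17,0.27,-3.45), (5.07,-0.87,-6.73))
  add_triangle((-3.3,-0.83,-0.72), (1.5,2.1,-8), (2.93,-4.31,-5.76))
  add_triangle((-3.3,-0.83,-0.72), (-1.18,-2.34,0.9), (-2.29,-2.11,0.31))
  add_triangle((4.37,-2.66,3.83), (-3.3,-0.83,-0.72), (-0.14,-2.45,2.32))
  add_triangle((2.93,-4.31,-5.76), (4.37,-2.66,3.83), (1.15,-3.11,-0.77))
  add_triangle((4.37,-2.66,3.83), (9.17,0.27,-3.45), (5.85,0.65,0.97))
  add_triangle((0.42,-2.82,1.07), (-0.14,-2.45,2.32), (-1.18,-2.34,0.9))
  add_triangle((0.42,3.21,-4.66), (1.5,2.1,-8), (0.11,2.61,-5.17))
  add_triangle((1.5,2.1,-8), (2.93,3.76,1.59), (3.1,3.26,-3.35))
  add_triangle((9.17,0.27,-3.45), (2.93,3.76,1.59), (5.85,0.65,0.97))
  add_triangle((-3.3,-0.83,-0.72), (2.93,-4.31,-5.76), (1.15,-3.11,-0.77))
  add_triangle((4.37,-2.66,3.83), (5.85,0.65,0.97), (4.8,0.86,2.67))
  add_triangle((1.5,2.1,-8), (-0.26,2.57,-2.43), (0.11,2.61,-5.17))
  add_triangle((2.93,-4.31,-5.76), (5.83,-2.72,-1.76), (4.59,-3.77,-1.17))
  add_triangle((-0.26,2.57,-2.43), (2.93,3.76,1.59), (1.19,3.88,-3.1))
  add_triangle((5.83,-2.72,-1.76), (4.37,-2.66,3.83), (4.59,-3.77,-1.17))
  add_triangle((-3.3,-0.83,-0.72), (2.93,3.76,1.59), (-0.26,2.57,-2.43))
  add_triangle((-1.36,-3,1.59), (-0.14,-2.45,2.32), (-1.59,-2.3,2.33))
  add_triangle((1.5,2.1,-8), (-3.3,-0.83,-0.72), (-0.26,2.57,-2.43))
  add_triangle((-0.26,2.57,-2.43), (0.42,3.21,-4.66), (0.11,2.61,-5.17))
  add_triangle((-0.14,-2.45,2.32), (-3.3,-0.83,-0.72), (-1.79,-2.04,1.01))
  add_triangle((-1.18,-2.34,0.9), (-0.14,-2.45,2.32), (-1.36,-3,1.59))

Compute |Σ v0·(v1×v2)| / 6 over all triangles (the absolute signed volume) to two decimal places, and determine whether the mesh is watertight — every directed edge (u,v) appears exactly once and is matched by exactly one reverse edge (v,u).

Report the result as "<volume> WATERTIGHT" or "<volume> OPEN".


Per-triangle v0·(v1×v2)/6:
  t1: +8.3193
  t2: +3.2662
  t3: +3.6351
  t4: +3.4677
  t5: +5.7591
  t6: +4.5526
  t7: +0.9449
  t8: +3.5115
  t9: +1.2828
  t10: +6.7484
  t11: -1.1134
  t12: +22.3452
  t13: +23.4961
  t14: +0.2567
  t15: +8.1733
  t16: +23.6078
  t17: +7.2670
  t18: +1.4439
  t19: +23.0575
  t20: +25.1467
  t21: +0.4737
  t22: -0.6529
  t23: +0.1429
  t24: +0.5001
  t25: +5.9239
  t26: +6.3704
  t27: +26.7357
  t28: +29.1783
  t29: -0.0667
  t30: -1.0394
  t31: +11.3463
  t32: +17.5116
  t33: +0.9960
  t34: +1.5185
  t35: +3.5213
  t36: +15.8379
  t37: +9.1301
  t38: +6.7368
  t39: -1.0184
  t40: +8.3316
  t41: +2.6814
  t42: +8.0179
  t43: +5.3240
  t44: +0.8188
  t45: +9.8214
  t46: +0.6017
  t47: +0.1952
  t48: +0.1042
Σ = +344.2109 → |volume| = 344.21

Directed edges: 144 total; 6 unmatched, e.g. (1.19,3.88,-3.1)→(1.5,2.1,-8) → open.

344.21 OPEN


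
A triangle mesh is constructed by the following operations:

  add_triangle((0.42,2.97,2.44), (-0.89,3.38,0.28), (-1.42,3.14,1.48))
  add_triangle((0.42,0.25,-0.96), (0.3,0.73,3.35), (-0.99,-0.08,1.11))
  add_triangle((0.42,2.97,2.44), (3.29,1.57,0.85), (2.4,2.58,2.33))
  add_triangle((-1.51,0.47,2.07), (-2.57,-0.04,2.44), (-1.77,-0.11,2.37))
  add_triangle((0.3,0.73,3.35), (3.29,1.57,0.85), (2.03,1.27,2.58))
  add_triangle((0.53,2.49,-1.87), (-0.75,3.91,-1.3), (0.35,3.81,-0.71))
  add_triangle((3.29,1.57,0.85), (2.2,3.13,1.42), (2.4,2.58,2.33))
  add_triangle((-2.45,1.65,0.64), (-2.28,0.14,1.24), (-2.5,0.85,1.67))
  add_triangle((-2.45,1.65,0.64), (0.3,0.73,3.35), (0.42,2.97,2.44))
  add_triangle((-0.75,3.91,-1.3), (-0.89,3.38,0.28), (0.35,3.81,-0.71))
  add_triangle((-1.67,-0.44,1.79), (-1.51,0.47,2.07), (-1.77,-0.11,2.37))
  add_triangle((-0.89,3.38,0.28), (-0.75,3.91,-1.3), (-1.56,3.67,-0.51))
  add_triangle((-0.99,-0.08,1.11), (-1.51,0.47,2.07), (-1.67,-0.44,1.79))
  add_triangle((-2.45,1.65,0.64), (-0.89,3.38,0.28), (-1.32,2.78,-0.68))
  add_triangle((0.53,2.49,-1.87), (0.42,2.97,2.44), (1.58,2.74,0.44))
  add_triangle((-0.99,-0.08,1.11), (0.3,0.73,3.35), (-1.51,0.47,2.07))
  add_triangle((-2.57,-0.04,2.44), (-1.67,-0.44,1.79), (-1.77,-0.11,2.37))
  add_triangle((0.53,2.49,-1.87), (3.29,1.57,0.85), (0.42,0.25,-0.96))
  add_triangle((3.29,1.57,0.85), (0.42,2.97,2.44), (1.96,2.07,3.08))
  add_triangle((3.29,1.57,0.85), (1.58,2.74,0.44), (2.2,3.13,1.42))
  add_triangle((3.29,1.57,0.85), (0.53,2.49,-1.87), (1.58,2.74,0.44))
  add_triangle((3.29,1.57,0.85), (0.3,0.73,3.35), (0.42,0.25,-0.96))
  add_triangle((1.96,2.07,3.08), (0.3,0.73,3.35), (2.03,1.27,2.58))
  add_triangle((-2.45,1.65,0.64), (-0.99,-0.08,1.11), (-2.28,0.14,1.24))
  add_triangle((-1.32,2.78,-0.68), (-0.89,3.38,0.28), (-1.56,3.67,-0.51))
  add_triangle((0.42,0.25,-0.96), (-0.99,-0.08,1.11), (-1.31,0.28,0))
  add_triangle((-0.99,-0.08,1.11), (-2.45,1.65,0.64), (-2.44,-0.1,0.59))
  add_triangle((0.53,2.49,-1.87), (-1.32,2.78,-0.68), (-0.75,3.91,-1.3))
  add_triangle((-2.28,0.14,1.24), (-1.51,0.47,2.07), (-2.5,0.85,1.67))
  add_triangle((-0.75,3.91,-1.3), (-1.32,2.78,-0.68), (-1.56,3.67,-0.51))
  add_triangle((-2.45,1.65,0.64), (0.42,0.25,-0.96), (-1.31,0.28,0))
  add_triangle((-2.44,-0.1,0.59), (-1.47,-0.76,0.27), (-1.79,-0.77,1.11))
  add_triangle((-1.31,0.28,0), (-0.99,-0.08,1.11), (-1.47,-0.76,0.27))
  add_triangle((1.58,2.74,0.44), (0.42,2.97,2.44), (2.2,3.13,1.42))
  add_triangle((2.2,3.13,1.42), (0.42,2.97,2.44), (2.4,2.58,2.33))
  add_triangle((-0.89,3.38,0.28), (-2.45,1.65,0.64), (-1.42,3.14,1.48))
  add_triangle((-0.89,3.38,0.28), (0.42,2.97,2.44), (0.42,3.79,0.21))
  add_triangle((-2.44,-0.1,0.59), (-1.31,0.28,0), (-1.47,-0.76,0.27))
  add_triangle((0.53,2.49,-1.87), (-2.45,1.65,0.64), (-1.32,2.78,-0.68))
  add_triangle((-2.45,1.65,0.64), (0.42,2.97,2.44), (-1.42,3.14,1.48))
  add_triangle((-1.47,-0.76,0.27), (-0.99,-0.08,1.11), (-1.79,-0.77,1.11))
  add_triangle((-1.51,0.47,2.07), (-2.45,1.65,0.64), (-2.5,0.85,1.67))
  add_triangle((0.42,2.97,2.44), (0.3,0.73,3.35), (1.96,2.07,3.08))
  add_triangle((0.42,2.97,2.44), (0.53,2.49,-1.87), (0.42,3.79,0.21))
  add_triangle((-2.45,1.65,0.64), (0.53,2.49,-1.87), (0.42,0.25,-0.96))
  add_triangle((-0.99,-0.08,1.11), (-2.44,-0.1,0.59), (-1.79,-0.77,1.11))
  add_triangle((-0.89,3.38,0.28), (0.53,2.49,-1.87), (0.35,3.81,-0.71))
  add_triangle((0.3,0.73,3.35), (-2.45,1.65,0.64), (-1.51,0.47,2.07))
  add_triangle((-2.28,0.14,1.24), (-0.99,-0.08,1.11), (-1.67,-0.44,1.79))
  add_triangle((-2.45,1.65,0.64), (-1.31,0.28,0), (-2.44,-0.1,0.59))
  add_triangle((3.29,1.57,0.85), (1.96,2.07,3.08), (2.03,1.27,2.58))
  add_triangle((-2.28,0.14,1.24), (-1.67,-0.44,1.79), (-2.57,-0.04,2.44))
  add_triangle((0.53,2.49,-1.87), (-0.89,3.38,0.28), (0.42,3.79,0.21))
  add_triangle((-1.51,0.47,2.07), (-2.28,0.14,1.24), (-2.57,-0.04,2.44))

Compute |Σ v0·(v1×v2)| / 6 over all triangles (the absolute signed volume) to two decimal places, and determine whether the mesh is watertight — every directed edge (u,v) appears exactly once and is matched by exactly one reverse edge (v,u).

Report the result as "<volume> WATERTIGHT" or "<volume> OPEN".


34.57 WATERTIGHT

Per-triangle v0·(v1×v2)/6:
  t1: +1.5592
  t2: -0.1884
  t3: -0.7626
  t4: +0.1682
  t5: -0.1208
  t6: +1.0996
  t7: +1.2804
  t8: +0.3601
  t9: +3.5834
  t10: +1.0764
  t11: -0.0694
  t12: +0.6713
  t13: -0.0109
  t14: +1.2003
  t15: +2.1519
  t16: +0.3162
  t17: +0.1151
  t18: +1.2562
  t19: +2.4578
  t20: +0.8911
  t21: +2.2245
  t22: -0.4328
  t23: +0.7395
  t24: -0.2887
  t25: -0.0348
  t26: -0.0212
  t27: +0.6205
  t28: +0.3739
  t29: +0.2860
  t30: +0.2278
  t31: +0.2836
  t32: +0.2169
  t33: -0.2431
  t34: +0.8957
  t35: +1.3430
  t36: +1.2169
  t37: +1.8229
  t38: +0.1017
  t39: +0.1457
  t40: +0.8004
  t41: -0.0473
  t42: +0.3433
  t43: +2.1354
  t44: +0.4804
  t45: +0.6117
  t46: +0.2358
  t47: -0.8977
  t48: +1.4034
  t49: -0.0707
  t50: +0.2319
  t51: +0.8538
  t52: +0.1486
  t53: +1.5891
  t54: +0.2433
Σ = +34.5743 → |volume| = 34.57

Directed edges: 162 total, each appears once with its reverse present → watertight.
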